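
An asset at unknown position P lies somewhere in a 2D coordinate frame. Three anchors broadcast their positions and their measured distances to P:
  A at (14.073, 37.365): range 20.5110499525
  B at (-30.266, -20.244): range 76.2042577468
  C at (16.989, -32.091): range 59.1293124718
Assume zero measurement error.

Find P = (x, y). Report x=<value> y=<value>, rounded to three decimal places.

eq1: (x − 14.073)² + (y − 37.365)² = 20.5110499525²
eq2: (x + 30.266)² + (y + 20.244)² = 76.2042577468²
eq3: (x − 16.989)² + (y + 32.091)² = 59.1293124718²
eq2−eq1, eq2−eq3 (x²,y² cancel):
  88.678·x + 115.218·y = 5654.727991
  94.510·x − 23.694·y = 2303.421415
det = 88.678·-23.694 − 115.218·94.510 = -12990.389712
x = (5654.727991·-23.694 − 115.218·2303.421415) / -12990.389712 = 30.744169
y = (88.678·2303.421415 − 5654.727991·94.510) / -12990.389712 = 25.416138

x=30.744 y=25.416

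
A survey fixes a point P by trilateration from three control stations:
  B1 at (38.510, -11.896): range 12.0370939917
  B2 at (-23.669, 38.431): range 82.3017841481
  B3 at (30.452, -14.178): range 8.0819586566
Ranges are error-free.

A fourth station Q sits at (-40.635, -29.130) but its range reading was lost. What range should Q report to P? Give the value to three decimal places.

eq1: (x − 38.510)² + (y + 11.896)² = 12.0370939917²
eq2: (x + 23.669)² + (y − 38.431)² = 82.3017841481²
eq3: (x − 30.452)² + (y + 14.178)² = 8.0819586566²
eq3−eq1, eq3−eq2 (x²,y² cancel):
  16.116·x + 4.564·y = 416.621352
  -108.242·x + 105.218·y = -5799.442284
det = 16.116·105.218 − 4.564·-108.242 = 2189.709776
x = (416.621352·105.218 − 4.564·-5799.442284) / 2189.709776 = 32.106867
y = (16.116·-5799.442284 − 416.621352·-108.242) / 2189.709776 = -22.088719
|P − Q| = √((32.106867 − -40.635)² + (-22.088719 − -29.130)²) = 73.081864

73.082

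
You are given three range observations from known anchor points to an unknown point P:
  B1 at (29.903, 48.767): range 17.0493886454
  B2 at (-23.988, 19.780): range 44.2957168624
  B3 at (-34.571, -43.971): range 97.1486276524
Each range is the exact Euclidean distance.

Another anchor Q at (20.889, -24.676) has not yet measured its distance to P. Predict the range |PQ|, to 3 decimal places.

63.907

eq1: (x − 29.903)² + (y − 48.767)² = 17.0493886454²
eq2: (x + 23.988)² + (y − 19.780)² = 44.2957168624²
eq3: (x + 34.571)² + (y + 43.971)² = 97.1486276524²
eq3−eq1, eq3−eq2 (x²,y² cancel):
  128.948·x + 185.476·y = 9290.981018
  21.166·x + 127.502·y = 5313.814984
det = 128.948·127.502 − 185.476·21.166 = 12515.342880
x = (9290.981018·127.502 − 185.476·5313.814984) / 12515.342880 = 15.903161
y = (128.948·5313.814984 − 9290.981018·21.166) / 12515.342880 = 39.036318
|P − Q| = √((15.903161 − 20.889)² + (39.036318 − -24.676)²) = 63.907105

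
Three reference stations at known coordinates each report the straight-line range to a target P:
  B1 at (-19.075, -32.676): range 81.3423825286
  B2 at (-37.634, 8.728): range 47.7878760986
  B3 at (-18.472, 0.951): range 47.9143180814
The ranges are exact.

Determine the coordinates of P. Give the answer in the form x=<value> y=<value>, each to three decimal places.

eq1: (x + 19.075)² + (y + 32.676)² = 81.3423825286²
eq2: (x + 37.634)² + (y − 8.728)² = 47.7878760986²
eq3: (x + 18.472)² + (y − 0.951)² = 47.9143180814²
eq1−eq3, eq1−eq2 (x²,y² cancel):
  1.206·x + 67.254·y = 3231.343902
  -37.118·x + 82.808·y = 4393.821432
det = 1.206·82.808 − 67.254·-37.118 = 2596.200420
x = (3231.343902·82.808 − 67.254·4393.821432) / 2596.200420 = -10.754540
y = (1.206·4393.821432 − 3231.343902·-37.118) / 2596.200420 = 48.239716

x=-10.755 y=48.240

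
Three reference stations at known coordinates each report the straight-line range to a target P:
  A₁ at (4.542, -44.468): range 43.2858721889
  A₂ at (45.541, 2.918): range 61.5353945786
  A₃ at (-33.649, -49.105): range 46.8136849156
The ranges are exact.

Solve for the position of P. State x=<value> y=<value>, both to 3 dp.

x=-15.342 y=-6.019

eq1: (x − 4.542)² + (y + 44.468)² = 43.2858721889²
eq2: (x − 45.541)² + (y − 2.918)² = 61.5353945786²
eq3: (x + 33.649)² + (y + 49.105)² = 46.8136849156²
eq1−eq3, eq1−eq2 (x²,y² cancel):
  -76.382·x − 9.274·y = 1227.669074
  81.998·x + 94.772·y = -1828.473438
det = -76.382·94.772 − -9.274·81.998 = -6478.425452
x = (1227.669074·94.772 − -9.274·-1828.473438) / -6478.425452 = -15.341905
y = (-76.382·-1828.473438 − 1227.669074·81.998) / -6478.425452 = -6.019371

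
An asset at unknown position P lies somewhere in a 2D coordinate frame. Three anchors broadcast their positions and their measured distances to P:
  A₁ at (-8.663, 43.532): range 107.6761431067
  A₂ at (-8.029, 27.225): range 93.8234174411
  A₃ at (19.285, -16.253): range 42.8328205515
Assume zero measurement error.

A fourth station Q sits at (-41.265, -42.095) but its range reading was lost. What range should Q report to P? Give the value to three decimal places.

89.482

eq1: (x + 8.663)² + (y − 43.532)² = 107.6761431067²
eq2: (x + 8.029)² + (y − 27.225)² = 93.8234174411²
eq3: (x − 19.285)² + (y + 16.253)² = 42.8328205515²
eq2−eq3, eq2−eq1 (x²,y² cancel):
  54.628·x − 86.956·y = 6798.588912
  -1.268·x + 32.614·y = -1626.901007
det = 54.628·32.614 − -86.956·-1.268 = 1671.377384
x = (6798.588912·32.614 − -86.956·-1626.901007) / 1671.377384 = 48.020498
y = (54.628·-1626.901007 − 6798.588912·-1.268) / 1671.377384 = -48.016527
|P − Q| = √((48.020498 − -41.265)² + (-48.016527 − -42.095)²) = 89.481644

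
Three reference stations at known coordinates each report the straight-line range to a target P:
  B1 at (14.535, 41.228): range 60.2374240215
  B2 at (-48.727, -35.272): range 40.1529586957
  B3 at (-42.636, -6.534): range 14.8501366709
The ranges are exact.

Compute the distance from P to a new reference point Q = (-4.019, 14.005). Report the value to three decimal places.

28.914

eq1: (x − 14.535)² + (y − 41.228)² = 60.2374240215²
eq2: (x + 48.727)² + (y + 35.272)² = 40.1529586957²
eq3: (x + 42.636)² + (y + 6.534)² = 14.8501366709²
eq3−eq1, eq3−eq2 (x²,y² cancel):
  114.342·x + 95.524·y = -3357.528137
  -12.182·x − 57.476·y = 366.179328
det = 114.342·-57.476 − 95.524·-12.182 = -5408.247424
x = (-3357.528137·-57.476 − 95.524·366.179328) / -5408.247424 = -29.214339
y = (114.342·366.179328 − -3357.528137·-12.182) / -5408.247424 = -0.179036
|P − Q| = √((-29.214339 − -4.019)² + (-0.179036 − 14.005)²) = 28.913526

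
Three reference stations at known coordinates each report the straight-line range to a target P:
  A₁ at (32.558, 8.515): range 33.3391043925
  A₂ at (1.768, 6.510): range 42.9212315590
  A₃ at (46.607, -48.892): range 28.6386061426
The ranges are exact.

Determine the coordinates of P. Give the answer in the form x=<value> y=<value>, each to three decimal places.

eq1: (x − 32.558)² + (y − 8.515)² = 33.3391043925²
eq2: (x − 1.768)² + (y − 6.510)² = 42.9212315590²
eq3: (x − 46.607)² + (y + 48.892)² = 28.6386061426²
eq2−eq3, eq2−eq1 (x²,y² cancel):
  89.678·x − 110.804·y = 5539.196546
  61.580·x + 4.010·y = 1817.758902
det = 89.678·4.010 − -110.804·61.580 = 7182.919100
x = (5539.196546·4.010 − -110.804·1817.758902) / 7182.919100 = 31.133183
y = (89.678·1817.758902 − 5539.196546·61.580) / 7182.919100 = -24.793644

x=31.133 y=-24.794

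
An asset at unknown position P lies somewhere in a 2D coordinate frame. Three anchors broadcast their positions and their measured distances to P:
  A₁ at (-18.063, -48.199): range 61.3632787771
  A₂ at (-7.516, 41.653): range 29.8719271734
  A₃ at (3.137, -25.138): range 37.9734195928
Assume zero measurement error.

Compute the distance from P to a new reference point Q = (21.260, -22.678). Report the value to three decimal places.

43.653

eq1: (x + 18.063)² + (y + 48.199)² = 61.3632787771²
eq2: (x + 7.516)² + (y − 41.653)² = 29.8719271734²
eq3: (x − 3.137)² + (y + 25.138)² = 37.9734195928²
eq1−eq3, eq1−eq2 (x²,y² cancel):
  42.400·x + 46.122·y = 315.815630
  21.094·x + 179.704·y = 2015.167044
det = 42.400·179.704 − 46.122·21.094 = 6646.552132
x = (315.815630·179.704 − 46.122·2015.167044) / 6646.552132 = -5.444959
y = (42.400·2015.167044 − 315.815630·21.094) / 6646.552132 = 11.852953
|P − Q| = √((-5.444959 − 21.260)² + (11.852953 − -22.678)²) = 43.652509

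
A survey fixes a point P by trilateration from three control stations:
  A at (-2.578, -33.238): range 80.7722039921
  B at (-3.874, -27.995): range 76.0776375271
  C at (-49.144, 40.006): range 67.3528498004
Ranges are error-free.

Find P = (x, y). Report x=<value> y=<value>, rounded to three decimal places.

x=18.034 y=44.860

eq1: (x + 2.578)² + (y + 33.238)² = 80.7722039921²
eq2: (x + 3.874)² + (y + 27.995)² = 76.0776375271²
eq3: (x + 49.144)² + (y − 40.006)² = 67.3528498004²
eq2−eq1, eq2−eq3 (x²,y² cancel):
  2.592·x − 10.486·y = -423.659179
  -90.540·x + 136.002·y = 4468.285426
det = 2.592·136.002 − -10.486·-90.540 = -596.885256
x = (-423.659179·136.002 − -10.486·4468.285426) / -596.885256 = 18.033708
y = (2.592·4468.285426 − -423.659179·-90.540) / -596.885256 = 44.860056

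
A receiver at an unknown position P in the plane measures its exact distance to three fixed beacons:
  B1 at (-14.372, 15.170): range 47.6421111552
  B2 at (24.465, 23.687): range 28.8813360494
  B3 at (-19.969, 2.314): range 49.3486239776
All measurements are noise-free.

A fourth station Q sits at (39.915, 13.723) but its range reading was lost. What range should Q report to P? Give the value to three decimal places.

eq1: (x + 14.372)² + (y − 15.170)² = 47.6421111552²
eq2: (x − 24.465)² + (y − 23.687)² = 28.8813360494²
eq3: (x + 19.969)² + (y − 2.314)² = 49.3486239776²
eq1−eq3, eq1−eq2 (x²,y² cancel):
  -11.194·x − 25.712·y = -198.083660
  77.674·x + 17.034·y = 2158.566093
det = -11.194·17.034 − -25.712·77.674 = 1806.475292
x = (-198.083660·17.034 − -25.712·2158.566093) / 1806.475292 = 28.855581
y = (-11.194·2158.566093 − -198.083660·77.674) / 1806.475292 = -4.858654
|P − Q| = √((28.855581 − 39.915)² + (-4.858654 − 13.723)²) = 21.623797

21.624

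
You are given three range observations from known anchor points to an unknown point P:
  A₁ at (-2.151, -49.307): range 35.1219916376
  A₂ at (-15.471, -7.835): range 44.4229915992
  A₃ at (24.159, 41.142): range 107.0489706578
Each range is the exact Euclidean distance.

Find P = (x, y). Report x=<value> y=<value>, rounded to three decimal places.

x=-37.168 y=-46.599

eq1: (x + 2.151)² + (y + 49.307)² = 35.1219916376²
eq2: (x + 15.471)² + (y + 7.835)² = 44.4229915992²
eq3: (x − 24.159)² + (y − 41.142)² = 107.0489706578²
eq2−eq1, eq2−eq3 (x²,y² cancel):
  26.640·x − 82.944·y = 2874.915870
  79.260·x + 97.954·y = -7510.497557
det = 26.640·97.954 − -82.944·79.260 = 9183.636000
x = (2874.915870·97.954 − -82.944·-7510.497557) / 9183.636000 = -37.168416
y = (26.640·-7510.497557 − 2874.915870·79.260) / 9183.636000 = -46.598699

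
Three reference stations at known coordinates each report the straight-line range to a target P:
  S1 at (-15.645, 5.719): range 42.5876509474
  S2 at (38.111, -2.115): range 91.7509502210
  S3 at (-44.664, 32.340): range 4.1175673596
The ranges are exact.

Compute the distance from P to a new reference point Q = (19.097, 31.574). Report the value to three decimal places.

64.432

eq1: (x + 15.645)² + (y − 5.719)² = 42.5876509474²
eq2: (x − 38.111)² + (y + 2.115)² = 91.7509502210²
eq3: (x + 44.664)² + (y − 32.340)² = 4.1175673596²
eq1−eq3, eq1−eq2 (x²,y² cancel):
  -58.038·x + 53.242·y = 4560.029162
  107.512·x − 15.668·y = -5425.080293
det = -58.038·-15.668 − 53.242·107.512 = -4814.814520
x = (4560.029162·-15.668 − 53.242·-5425.080293) / -4814.814520 = -45.151394
y = (-58.038·-5425.080293 − 4560.029162·107.512) / -4814.814520 = 36.428619
|P − Q| = √((-45.151394 − 19.097)² + (36.428619 − 31.574)²) = 64.431541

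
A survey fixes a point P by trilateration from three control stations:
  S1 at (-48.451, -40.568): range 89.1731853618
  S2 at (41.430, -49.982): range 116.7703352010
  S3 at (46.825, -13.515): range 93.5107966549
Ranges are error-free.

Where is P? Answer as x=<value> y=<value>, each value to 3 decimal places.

x=-25.606 y=45.629

eq1: (x + 48.451)² + (y + 40.568)² = 89.1731853618²
eq2: (x − 41.430)² + (y + 49.982)² = 116.7703352010²
eq3: (x − 46.825)² + (y + 13.515)² = 93.5107966549²
eq2−eq3, eq2−eq1 (x²,y² cancel):
  10.790·x + 72.934·y = 3051.632718
  -179.762·x + 18.828·y = 5462.070996
det = 10.790·18.828 − 72.934·-179.762 = 13313.915828
x = (3051.632718·18.828 − 72.934·5462.070996) / 13313.915828 = -25.605881
y = (10.790·5462.070996 − 3051.632718·-179.762) / 13313.915828 = 45.629201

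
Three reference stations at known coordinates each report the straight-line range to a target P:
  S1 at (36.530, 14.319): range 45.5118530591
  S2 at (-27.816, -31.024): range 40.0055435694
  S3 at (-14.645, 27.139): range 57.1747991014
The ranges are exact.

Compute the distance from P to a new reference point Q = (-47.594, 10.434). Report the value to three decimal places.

68.256

eq1: (x − 36.530)² + (y − 14.319)² = 45.5118530591²
eq2: (x + 27.816)² + (y + 31.024)² = 40.0055435694²
eq3: (x + 14.645)² + (y − 27.139)² = 57.1747991014²
eq2−eq1, eq2−eq3 (x²,y² cancel):
  128.692·x + 90.686·y = -667.629024
  26.342·x + 116.326·y = -2453.731222
det = 128.692·116.326 − 90.686·26.342 = 12581.374980
x = (-667.629024·116.326 − 90.686·-2453.731222) / 12581.374980 = 11.513563
y = (128.692·-2453.731222 − -667.629024·26.342) / 12581.374980 = -23.700819
|P − Q| = √((11.513563 − -47.594)² + (-23.700819 − 10.434)²) = 68.256061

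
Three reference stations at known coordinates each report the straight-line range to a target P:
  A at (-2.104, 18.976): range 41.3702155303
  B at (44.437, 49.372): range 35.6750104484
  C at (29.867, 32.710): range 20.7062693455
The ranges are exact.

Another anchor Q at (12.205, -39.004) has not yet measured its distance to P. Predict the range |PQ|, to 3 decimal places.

eq1: (x + 2.104)² + (y − 18.976)² = 41.3702155303²
eq2: (x − 44.437)² + (y − 49.372)² = 35.6750104484²
eq3: (x − 29.867)² + (y − 32.710)² = 20.7062693455²
eq1−eq3, eq1−eq2 (x²,y² cancel):
  63.942·x + 27.468·y = 2880.211540
  93.082·x + 60.792·y = 4486.514324
det = 63.942·60.792 − 27.468·93.082 = 1330.385688
x = (2880.211540·60.792 − 27.468·4486.514324) / 1330.385688 = 38.979857
y = (63.942·4486.514324 − 2880.211540·93.082) / 1330.385688 = 14.116845
|P − Q| = √((38.979857 − 12.205)² + (14.116845 − -39.004)²) = 59.487117

59.487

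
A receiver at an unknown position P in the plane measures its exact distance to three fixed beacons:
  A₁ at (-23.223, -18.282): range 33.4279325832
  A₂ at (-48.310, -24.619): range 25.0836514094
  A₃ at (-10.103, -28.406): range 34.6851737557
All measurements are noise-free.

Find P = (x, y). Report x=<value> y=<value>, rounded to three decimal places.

eq1: (x + 23.223)² + (y + 18.282)² = 33.4279325832²
eq2: (x + 48.310)² + (y + 24.619)² = 25.0836514094²
eq3: (x + 10.103)² + (y + 28.406)² = 34.6851737557²
eq3−eq1, eq3−eq2 (x²,y² cancel):
  -26.240·x + 20.248·y = 50.202410
  -76.414·x + 7.574·y = 2604.851526
det = -26.240·7.574 − 20.248·-76.414 = 1348.488912
x = (50.202410·7.574 − 20.248·2604.851526) / 1348.488912 = -38.830724
y = (-26.240·2604.851526 − 50.202410·-76.414) / 1348.488912 = -47.842542

x=-38.831 y=-47.843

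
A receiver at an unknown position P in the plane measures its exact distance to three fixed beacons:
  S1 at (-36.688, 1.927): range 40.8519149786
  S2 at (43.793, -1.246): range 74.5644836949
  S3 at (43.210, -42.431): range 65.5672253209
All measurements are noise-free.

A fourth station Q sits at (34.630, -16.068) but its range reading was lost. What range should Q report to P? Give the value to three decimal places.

60.166

eq1: (x + 36.688)² + (y − 1.927)² = 40.8519149786²
eq2: (x − 43.793)² + (y + 1.246)² = 74.5644836949²
eq3: (x − 43.210)² + (y + 42.431)² = 65.5672253209²
eq3−eq1, eq3−eq2 (x²,y² cancel):
  -159.796·x + 88.716·y = 312.410891
  1.166·x + 82.370·y = -3008.915688
det = -159.796·82.370 − 88.716·1.166 = -13265.839376
x = (312.410891·82.370 − 88.716·-3008.915688) / -13265.839376 = -22.062098
y = (-159.796·-3008.915688 − 312.410891·1.166) / -13265.839376 = -36.216963
|P − Q| = √((-22.062098 − 34.630)² + (-36.216963 − -16.068)²) = 60.166226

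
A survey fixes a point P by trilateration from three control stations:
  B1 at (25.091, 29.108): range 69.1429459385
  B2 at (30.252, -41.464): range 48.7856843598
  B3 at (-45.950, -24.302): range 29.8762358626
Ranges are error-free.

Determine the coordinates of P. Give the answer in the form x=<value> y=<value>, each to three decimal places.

eq1: (x − 25.091)² + (y − 29.108)² = 69.1429459385²
eq2: (x − 30.252)² + (y + 41.464)² = 48.7856843598²
eq3: (x + 45.950)² + (y + 24.302)² = 29.8762358626²
eq3−eq2, eq3−eq1 (x²,y² cancel):
  152.404·x − 34.324·y = -1554.996433
  142.082·x + 106.820·y = -5113.313263
det = 152.404·106.820 − -34.324·142.082 = 21156.617848
x = (-1554.996433·106.820 − -34.324·-5113.313263) / 21156.617848 = -16.146914
y = (152.404·-5113.313263 − -1554.996433·142.082) / 21156.617848 = -26.391382

x=-16.147 y=-26.391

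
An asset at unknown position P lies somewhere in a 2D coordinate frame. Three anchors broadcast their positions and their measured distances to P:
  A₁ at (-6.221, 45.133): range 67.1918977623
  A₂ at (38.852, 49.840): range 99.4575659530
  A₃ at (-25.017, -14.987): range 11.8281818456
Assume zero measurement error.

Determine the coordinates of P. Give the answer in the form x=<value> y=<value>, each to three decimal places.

x=-36.841 y=-14.676

eq1: (x + 6.221)² + (y − 45.133)² = 67.1918977623²
eq2: (x − 38.852)² + (y − 49.840)² = 99.4575659530²
eq3: (x + 25.017)² + (y + 14.987)² = 11.8281818456²
eq3−eq1, eq3−eq2 (x²,y² cancel):
  37.592·x + 120.240·y = -3149.617167
  127.738·x + 129.654·y = -6608.858494
det = 37.592·129.654 − 120.240·127.738 = -10485.263952
x = (-3149.617167·129.654 − 120.240·-6608.858494) / -10485.263952 = -36.841102
y = (37.592·-6608.858494 − -3149.617167·127.738) / -10485.263952 = -14.676368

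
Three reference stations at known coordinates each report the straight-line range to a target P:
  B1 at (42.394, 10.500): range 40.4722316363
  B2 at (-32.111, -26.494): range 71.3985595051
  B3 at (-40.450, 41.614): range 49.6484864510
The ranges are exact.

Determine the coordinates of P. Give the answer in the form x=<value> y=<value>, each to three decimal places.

x=8.326 y=32.350

eq1: (x − 42.394)² + (y − 10.500)² = 40.4722316363²
eq2: (x + 32.111)² + (y + 26.494)² = 71.3985595051²
eq3: (x + 40.450)² + (y − 41.614)² = 49.6484864510²
eq2−eq1, eq2−eq3 (x²,y² cancel):
  149.010·x + 73.988·y = 3634.205645
  -16.678·x + 136.216·y = 4267.661232
det = 149.010·136.216 − 73.988·-16.678 = 21531.518024
x = (3634.205645·136.216 − 73.988·4267.661232) / 21531.518024 = 8.326456
y = (149.010·4267.661232 − 3634.205645·-16.678) / 21531.518024 = 32.349576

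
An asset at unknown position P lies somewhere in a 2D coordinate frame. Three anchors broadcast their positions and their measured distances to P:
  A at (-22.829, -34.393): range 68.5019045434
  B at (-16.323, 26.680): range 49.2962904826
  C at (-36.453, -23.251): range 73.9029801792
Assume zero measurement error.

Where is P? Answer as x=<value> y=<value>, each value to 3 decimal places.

eq1: (x + 22.829)² + (y + 34.393)² = 68.5019045434²
eq2: (x + 16.323)² + (y − 26.680)² = 49.2962904826²
eq3: (x + 36.453)² + (y + 23.251)² = 73.9029801792²
eq3−eq1, eq3−eq2 (x²,y² cancel):
  27.248·x − 22.284·y = 603.751033
  40.260·x + 99.862·y = 2140.358743
det = 27.248·99.862 − -22.284·40.260 = 3618.193616
x = (603.751033·99.862 − -22.284·2140.358743) / 3618.193616 = 29.845705
y = (27.248·2140.358743 − 603.751033·40.260) / 3618.193616 = 9.400679

x=29.846 y=9.401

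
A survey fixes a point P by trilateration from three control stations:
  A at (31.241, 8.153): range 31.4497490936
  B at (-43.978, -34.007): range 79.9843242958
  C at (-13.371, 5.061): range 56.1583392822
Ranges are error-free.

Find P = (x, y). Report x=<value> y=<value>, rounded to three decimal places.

eq1: (x − 31.241)² + (y − 8.153)² = 31.4497490936²
eq2: (x + 43.978)² + (y + 34.007)² = 79.9843242958²
eq3: (x + 13.371)² + (y − 5.061)² = 56.1583392822²
eq2−eq3, eq2−eq1 (x²,y² cancel):
  61.214·x + 78.136·y = 357.589891
  150.438·x + 84.320·y = 3360.336372
det = 61.214·84.320 − 78.136·150.438 = -6593.059088
x = (357.589891·84.320 − 78.136·3360.336372) / -6593.059088 = 35.250899
y = (61.214·3360.336372 − 357.589891·150.438) / -6593.059088 = -23.040067

x=35.251 y=-23.040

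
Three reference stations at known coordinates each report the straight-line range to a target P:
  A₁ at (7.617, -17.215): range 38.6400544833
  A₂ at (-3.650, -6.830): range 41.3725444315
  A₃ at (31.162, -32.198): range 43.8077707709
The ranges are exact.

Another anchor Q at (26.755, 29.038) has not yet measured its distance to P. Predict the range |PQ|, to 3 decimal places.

18.711

eq1: (x − 7.617)² + (y + 17.215)² = 38.6400544833²
eq2: (x + 3.650)² + (y + 6.830)² = 41.3725444315²
eq3: (x − 31.162)² + (y + 32.198)² = 43.8077707709²
eq3−eq1, eq3−eq2 (x²,y² cancel):
  -47.090·x + 29.966·y = -1227.339565
  -69.624·x + 50.736·y = -1740.376701
det = -47.090·50.736 − 29.966·-69.624 = -302.805456
x = (-1227.339565·50.736 − 29.966·-1740.376701) / -302.805456 = 33.414761
y = (-47.090·-1740.376701 − -1227.339565·-69.624) / -302.805456 = 11.551810
|P − Q| = √((33.414761 − 26.755)² + (11.551810 − 29.038)²) = 18.711474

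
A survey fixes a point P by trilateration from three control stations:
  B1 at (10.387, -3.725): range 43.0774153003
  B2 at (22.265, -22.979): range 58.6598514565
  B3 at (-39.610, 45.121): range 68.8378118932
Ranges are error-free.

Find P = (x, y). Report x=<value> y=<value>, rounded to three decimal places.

eq1: (x − 10.387)² + (y + 3.725)² = 43.0774153003²
eq2: (x − 22.265)² + (y + 22.979)² = 58.6598514565²
eq3: (x + 39.610)² + (y − 45.121)² = 68.8378118932²
eq2−eq1, eq2−eq3 (x²,y² cancel):
  -23.756·x + 38.508·y = 683.315192
  -123.750·x + 136.200·y = 1283.425902
det = -23.756·136.200 − 38.508·-123.750 = 1529.797800
x = (683.315192·136.200 − 38.508·1283.425902) / 1529.797800 = 28.530152
y = (-23.756·1283.425902 − 683.315192·-123.750) / 1529.797800 = 35.345318

x=28.530 y=35.345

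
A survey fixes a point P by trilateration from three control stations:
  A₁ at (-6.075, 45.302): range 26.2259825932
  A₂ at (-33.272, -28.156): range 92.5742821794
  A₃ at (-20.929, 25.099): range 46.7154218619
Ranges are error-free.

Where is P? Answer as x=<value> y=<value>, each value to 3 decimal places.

eq1: (x + 6.075)² + (y − 45.302)² = 26.2259825932²
eq2: (x + 33.272)² + (y + 28.156)² = 92.5742821794²
eq3: (x + 20.929)² + (y − 25.099)² = 46.7154218619²
eq3−eq1, eq3−eq2 (x²,y² cancel):
  29.708·x + 40.406·y = 2515.722464
  -24.686·x − 106.510·y = -5555.863603
det = 29.708·-106.510 − 40.406·-24.686 = -2166.736564
x = (2515.722464·-106.510 − 40.406·-5555.863603) / -2166.736564 = 20.057526
y = (29.708·-5555.863603 − 2515.722464·-24.686) / -2166.736564 = 47.514069

x=20.058 y=47.514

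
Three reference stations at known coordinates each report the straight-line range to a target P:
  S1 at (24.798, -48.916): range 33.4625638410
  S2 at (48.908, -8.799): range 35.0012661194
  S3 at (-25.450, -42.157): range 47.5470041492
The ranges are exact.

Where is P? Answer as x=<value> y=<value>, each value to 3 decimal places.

x=14.871 y=-16.960

eq1: (x − 24.798)² + (y + 48.916)² = 33.4625638410²
eq2: (x − 48.908)² + (y + 8.799)² = 35.0012661194²
eq3: (x + 25.450)² + (y + 42.157)² = 47.5470041492²
eq1−eq2, eq1−eq3 (x²,y² cancel):
  48.220·x + 80.234·y = -643.646446
  -100.496·x + 13.518·y = -1723.775136
det = 48.220·13.518 − 80.234·-100.496 = 8715.034024
x = (-643.646446·13.518 − 80.234·-1723.775136) / 8715.034024 = 14.871378
y = (48.220·-1723.775136 − -643.646446·-100.496) / 8715.034024 = -16.959696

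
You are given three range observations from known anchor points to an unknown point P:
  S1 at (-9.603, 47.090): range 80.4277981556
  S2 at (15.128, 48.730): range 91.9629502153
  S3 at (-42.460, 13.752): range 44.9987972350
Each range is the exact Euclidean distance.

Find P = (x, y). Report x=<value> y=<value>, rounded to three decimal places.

x=-32.270 y=-30.078

eq1: (x + 9.603)² + (y − 47.090)² = 80.4277981556²
eq2: (x − 15.128)² + (y − 48.730)² = 91.9629502153²
eq3: (x + 42.460)² + (y − 13.752)² = 44.9987972350²
eq3−eq1, eq3−eq2 (x²,y² cancel):
  65.714·x + 66.676·y = -4126.022359
  115.176·x + 69.956·y = -5820.792280
det = 65.714·69.956 − 66.676·115.176 = -3082.386392
x = (-4126.022359·69.956 − 66.676·-5820.792280) / -3082.386392 = -32.269519
y = (65.714·-5820.792280 − -4126.022359·115.176) / -3082.386392 = -30.077737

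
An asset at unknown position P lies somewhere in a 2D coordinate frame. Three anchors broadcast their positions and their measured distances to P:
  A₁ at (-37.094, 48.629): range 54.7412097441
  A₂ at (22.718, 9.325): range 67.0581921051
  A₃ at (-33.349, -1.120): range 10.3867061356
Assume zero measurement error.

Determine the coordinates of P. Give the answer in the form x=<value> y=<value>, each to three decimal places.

eq1: (x + 37.094)² + (y − 48.629)² = 54.7412097441²
eq2: (x − 22.718)² + (y − 9.325)² = 67.0581921051²
eq3: (x + 33.349)² + (y + 1.120)² = 10.3867061356²
eq3−eq2, eq3−eq1 (x²,y² cancel):
  112.134·x + 20.890·y = -4899.264516
  -7.490·x + 99.498·y = -261.382104
det = 112.134·99.498 − 20.890·-7.490 = 11313.574832
x = (-4899.264516·99.498 − 20.890·-261.382104) / 11313.574832 = -42.604283
y = (112.134·-261.382104 − -4899.264516·-7.490) / 11313.574832 = -5.834169

x=-42.604 y=-5.834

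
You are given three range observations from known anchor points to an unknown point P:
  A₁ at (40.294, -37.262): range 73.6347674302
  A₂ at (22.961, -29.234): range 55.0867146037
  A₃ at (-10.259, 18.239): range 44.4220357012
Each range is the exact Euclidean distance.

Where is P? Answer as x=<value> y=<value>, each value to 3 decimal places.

eq1: (x − 40.294)² + (y + 37.262)² = 73.6347674302²
eq2: (x − 22.961)² + (y + 29.234)² = 55.0867146037²
eq3: (x + 10.259)² + (y − 18.239)² = 44.4220357012²
eq1−eq2, eq1−eq3 (x²,y² cancel):
  -34.666·x + 16.056·y = 757.304046
  -101.106·x + 111.002·y = 874.606841
det = -34.666·111.002 − 16.056·-101.106 = -2224.637396
x = (757.304046·111.002 − 16.056·874.606841) / -2224.637396 = -31.474602
y = (-34.666·874.606841 − 757.304046·-101.106) / -2224.637396 = -20.789393

x=-31.475 y=-20.789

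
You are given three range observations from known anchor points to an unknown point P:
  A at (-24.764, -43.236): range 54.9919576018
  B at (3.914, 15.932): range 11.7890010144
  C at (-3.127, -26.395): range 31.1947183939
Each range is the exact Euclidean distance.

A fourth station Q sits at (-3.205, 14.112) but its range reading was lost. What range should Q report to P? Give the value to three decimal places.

eq1: (x + 24.764)² + (y + 43.236)² = 54.9919576018²
eq2: (x − 3.914)² + (y − 15.932)² = 11.7890010144²
eq3: (x + 3.127)² + (y + 26.395)² = 31.1947183939²
eq1−eq3, eq1−eq2 (x²,y² cancel):
  43.274·x + 33.682·y = 274.871707
  57.356·x + 118.336·y = 671.675484
det = 43.274·118.336 − 33.682·57.356 = 3189.007272
x = (274.871707·118.336 − 33.682·671.675484) / 3189.007272 = 3.105620
y = (43.274·671.675484 − 274.871707·57.356) / 3189.007272 = 4.170747
|P − Q| = √((3.105620 − -3.205)² + (4.170747 − 14.112)²) = 11.775077

11.775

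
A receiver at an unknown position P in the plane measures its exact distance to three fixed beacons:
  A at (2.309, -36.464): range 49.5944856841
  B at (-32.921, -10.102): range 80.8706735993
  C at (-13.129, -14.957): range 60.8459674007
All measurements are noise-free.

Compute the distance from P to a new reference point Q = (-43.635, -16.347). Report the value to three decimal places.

eq1: (x − 2.309)² + (y + 36.464)² = 49.5944856841²
eq2: (x + 32.921)² + (y + 10.102)² = 80.8706735993²
eq3: (x + 13.129)² + (y + 14.957)² = 60.8459674007²
eq3−eq2, eq3−eq1 (x²,y² cancel):
  -39.584·x + 9.710·y = -2048.073944
  30.876·x − 43.014·y = 2181.491026
det = -39.584·-43.014 − 9.710·30.876 = 1402.860216
x = (-2048.073944·-43.014 − 9.710·2181.491026) / 1402.860216 = 47.697963
y = (-39.584·2181.491026 − -2048.073944·30.876) / 1402.860216 = -16.477629
|P − Q| = √((47.697963 − -43.635)² + (-16.477629 − -16.347)²) = 91.333056

91.333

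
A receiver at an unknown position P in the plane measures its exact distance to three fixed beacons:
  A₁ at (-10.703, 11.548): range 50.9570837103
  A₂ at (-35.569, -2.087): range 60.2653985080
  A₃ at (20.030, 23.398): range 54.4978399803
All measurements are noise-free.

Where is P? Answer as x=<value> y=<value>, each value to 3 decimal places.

eq1: (x + 10.703)² + (y − 11.548)² = 50.9570837103²
eq2: (x + 35.569)² + (y + 2.087)² = 60.2653985080²
eq3: (x − 20.030)² + (y − 23.398)² = 54.4978399803²
eq1−eq3, eq1−eq2 (x²,y² cancel):
  61.466·x + 23.700·y = 327.366609
  -49.732·x − 27.270·y = -13.695060
det = 61.466·-27.270 − 23.700·-49.732 = -497.529420
x = (327.366609·-27.270 − 23.700·-13.695060) / -497.529420 = 17.290866
y = (61.466·-13.695060 − 327.366609·-49.732) / -497.529420 = -31.030960

x=17.291 y=-31.031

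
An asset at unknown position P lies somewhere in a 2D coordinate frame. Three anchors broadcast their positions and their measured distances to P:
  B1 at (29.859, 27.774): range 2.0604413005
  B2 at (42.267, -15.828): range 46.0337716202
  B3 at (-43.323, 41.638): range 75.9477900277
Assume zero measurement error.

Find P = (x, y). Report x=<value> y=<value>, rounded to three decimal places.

x=31.556 y=28.942

eq1: (x − 29.859)² + (y − 27.774)² = 2.0604413005²
eq2: (x − 42.267)² + (y + 15.828)² = 46.0337716202²
eq3: (x + 43.323)² + (y − 41.638)² = 75.9477900277²
eq1−eq3, eq1−eq2 (x²,y² cancel):
  -146.364·x + 27.728·y = -3816.170976
  24.816·x − 87.204·y = -1740.792795
det = -146.364·-87.204 − 27.728·24.816 = 12075.428208
x = (-3816.170976·-87.204 − 27.728·-1740.792795) / 12075.428208 = 31.556154
y = (-146.364·-1740.792795 − -3816.170976·24.816) / 12075.428208 = 28.942369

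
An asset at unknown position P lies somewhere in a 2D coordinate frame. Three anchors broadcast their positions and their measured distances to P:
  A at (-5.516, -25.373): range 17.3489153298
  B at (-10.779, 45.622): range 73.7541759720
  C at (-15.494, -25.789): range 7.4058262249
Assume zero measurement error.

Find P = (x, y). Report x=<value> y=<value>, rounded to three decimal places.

x=-22.774 y=-27.150

eq1: (x + 5.516)² + (y + 25.373)² = 17.3489153298²
eq2: (x + 10.779)² + (y − 45.622)² = 73.7541759720²
eq3: (x + 15.494)² + (y + 25.789)² = 7.4058262249²
eq1−eq2, eq1−eq3 (x²,y² cancel):
  -10.526·x + 141.990·y = -3615.355270
  -19.956·x − 0.832·y = 477.059773
det = -10.526·-0.832 − 141.990·-19.956 = 2842.310072
x = (-3615.355270·-0.832 − 141.990·477.059773) / 2842.310072 = -22.773638
y = (-10.526·477.059773 − -3615.355270·-19.956) / 2842.310072 = -27.150296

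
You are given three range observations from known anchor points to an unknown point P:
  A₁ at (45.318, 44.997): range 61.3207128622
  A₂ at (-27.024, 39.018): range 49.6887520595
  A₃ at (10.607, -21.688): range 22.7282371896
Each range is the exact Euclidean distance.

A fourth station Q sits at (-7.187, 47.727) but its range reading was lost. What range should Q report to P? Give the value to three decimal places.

48.987

eq1: (x − 45.318)² + (y − 44.997)² = 61.3207128622²
eq2: (x + 27.024)² + (y − 39.018)² = 49.6887520595²
eq3: (x − 10.607)² + (y + 21.688)² = 22.7282371896²
eq1−eq3, eq1−eq2 (x²,y² cancel):
  -69.422·x − 133.370·y = -251.916280
  -144.684·x − 11.958·y = -534.492488
det = -69.422·-11.958 − -133.370·-144.684 = -18466.356804
x = (-251.916280·-11.958 − -133.370·-534.492488) / -18466.356804 = 3.697148
y = (-69.422·-534.492488 − -251.916280·-144.684) / -18466.356804 = -0.035594
|P − Q| = √((3.697148 − -7.187)² + (-0.035594 − 47.727)²) = 48.987039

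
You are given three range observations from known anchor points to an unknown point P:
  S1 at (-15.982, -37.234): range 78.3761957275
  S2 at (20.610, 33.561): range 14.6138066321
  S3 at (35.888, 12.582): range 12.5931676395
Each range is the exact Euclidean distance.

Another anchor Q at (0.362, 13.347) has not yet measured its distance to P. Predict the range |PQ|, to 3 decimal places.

33.737

eq1: (x + 15.982)² + (y + 37.234)² = 78.3761957275²
eq2: (x − 20.610)² + (y − 33.561)² = 14.6138066321²
eq3: (x − 35.888)² + (y − 12.582)² = 12.5931676395²
eq3−eq2, eq3−eq1 (x²,y² cancel):
  -30.556·x + 41.958·y = 49.882080
  -103.740·x − 99.632·y = -5788.700374
det = -30.556·-99.632 − 41.958·-103.740 = 7397.078312
x = (49.882080·-99.632 − 41.958·-5788.700374) / 7397.078312 = 32.163028
y = (-30.556·-5788.700374 − 49.882080·-103.740) / 7397.078312 = 24.611649
|P − Q| = √((32.163028 − 0.362)² + (24.611649 − 13.347)²) = 33.737186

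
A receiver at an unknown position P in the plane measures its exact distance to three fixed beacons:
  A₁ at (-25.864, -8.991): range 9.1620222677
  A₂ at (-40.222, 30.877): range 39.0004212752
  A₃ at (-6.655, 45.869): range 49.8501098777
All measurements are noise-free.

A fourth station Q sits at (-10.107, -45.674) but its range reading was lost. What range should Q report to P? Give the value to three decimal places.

eq1: (x + 25.864)² + (y + 8.991)² = 9.1620222677²
eq2: (x + 40.222)² + (y − 30.877)² = 39.0004212752²
eq3: (x + 6.655)² + (y − 45.869)² = 49.8501098777²
eq2−eq3, eq2−eq1 (x²,y² cancel):
  67.134·x + 29.984·y = -1386.944822
  28.716·x − 79.736·y = -384.323628
det = 67.134·-79.736 − 29.984·28.716 = -6214.017168
x = (-1386.944822·-79.736 − 29.984·-384.323628) / -6214.017168 = -19.651216
y = (67.134·-384.323628 − -1386.944822·28.716) / -6214.017168 = -2.257207
|P − Q| = √((-19.651216 − -10.107)² + (-2.257207 − -45.674)²) = 44.453458

44.453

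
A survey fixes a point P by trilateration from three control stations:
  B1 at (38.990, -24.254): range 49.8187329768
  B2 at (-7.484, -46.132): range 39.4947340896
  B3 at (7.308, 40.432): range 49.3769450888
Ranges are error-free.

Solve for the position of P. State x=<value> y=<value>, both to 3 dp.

x=-7.610 y=-6.637

eq1: (x − 38.990)² + (y + 24.254)² = 49.8187329768²
eq2: (x + 7.484)² + (y + 46.132)² = 39.4947340896²
eq3: (x − 7.308)² + (y − 40.432)² = 49.3769450888²
eq3−eq1, eq3−eq2 (x²,y² cancel):
  63.364·x − 129.372·y = 376.499679
  -29.584·x − 173.128·y = 1374.266877
det = 63.364·-173.128 − -129.372·-29.584 = -14797.423840
x = (376.499679·-173.128 − -129.372·1374.266877) / -14797.423840 = -7.610042
y = (63.364·1374.266877 − 376.499679·-29.584) / -14797.423840 = -6.637467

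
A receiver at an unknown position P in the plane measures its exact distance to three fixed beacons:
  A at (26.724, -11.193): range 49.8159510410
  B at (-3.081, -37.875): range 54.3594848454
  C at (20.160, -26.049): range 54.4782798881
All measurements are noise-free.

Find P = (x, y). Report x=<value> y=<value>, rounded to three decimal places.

eq1: (x − 26.724)² + (y + 11.193)² = 49.8159510410²
eq2: (x + 3.081)² + (y + 37.875)² = 54.3594848454²
eq3: (x − 20.160)² + (y + 26.049)² = 54.4782798881²
eq3−eq1, eq3−eq2 (x²,y² cancel):
  13.128·x + 29.712·y = 240.733425
  -46.482·x − 23.652·y = 371.961572
det = 13.128·-23.652 − 29.712·-46.482 = 1070.569728
x = (240.733425·-23.652 − 29.712·371.961572) / 1070.569728 = -15.641717
y = (13.128·371.961572 − 240.733425·-46.482) / 1070.569728 = 15.013392

x=-15.642 y=15.013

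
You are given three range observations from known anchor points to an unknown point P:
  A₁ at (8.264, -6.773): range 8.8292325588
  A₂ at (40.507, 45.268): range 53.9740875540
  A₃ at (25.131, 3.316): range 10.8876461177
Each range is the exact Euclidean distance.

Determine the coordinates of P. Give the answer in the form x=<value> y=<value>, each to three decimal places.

eq1: (x − 8.264)² + (y + 6.773)² = 8.8292325588²
eq2: (x − 40.507)² + (y − 45.268)² = 53.9740875540²
eq3: (x − 25.131)² + (y − 3.316)² = 10.8876461177²
eq3−eq2, eq3−eq1 (x²,y² cancel):
  30.752·x + 83.904·y = 252.784567
  -33.734·x − 20.178·y = -487.810302
det = 30.752·-20.178 − 83.904·-33.734 = 2209.903680
x = (252.784567·-20.178 − 83.904·-487.810302) / 2209.903680 = 16.212720
y = (30.752·-487.810302 − 252.784567·-33.734) / 2209.903680 = -2.929407

x=16.213 y=-2.929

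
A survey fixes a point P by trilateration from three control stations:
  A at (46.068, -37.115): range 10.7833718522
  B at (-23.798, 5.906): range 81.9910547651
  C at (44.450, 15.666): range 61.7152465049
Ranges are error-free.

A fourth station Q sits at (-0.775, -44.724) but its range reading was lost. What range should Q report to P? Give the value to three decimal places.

eq1: (x − 46.068)² + (y + 37.115)² = 10.7833718522²
eq2: (x + 23.798)² + (y − 5.906)² = 81.9910547651²
eq3: (x − 44.450)² + (y − 15.666)² = 61.7152465049²
eq3−eq1, eq3−eq2 (x²,y² cancel):
  3.236·x − 105.562·y = 4971.048336
  -136.496·x − 19.520·y = -4533.761826
det = 3.236·-19.520 − -105.562·-136.496 = -14471.957472
x = (4971.048336·-19.520 − -105.562·-4533.761826) / -14471.957472 = 39.775395
y = (3.236·-4533.761826 − 4971.048336·-136.496) / -14471.957472 = -45.871954
|P − Q| = √((39.775395 − -0.775)² + (-45.871954 − -44.724)²) = 40.566641

40.567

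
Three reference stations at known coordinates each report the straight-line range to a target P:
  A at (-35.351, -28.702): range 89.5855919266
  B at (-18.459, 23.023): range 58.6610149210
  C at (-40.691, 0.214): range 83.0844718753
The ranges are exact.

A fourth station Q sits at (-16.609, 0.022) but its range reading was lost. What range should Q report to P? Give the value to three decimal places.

eq1: (x + 35.351)² + (y + 28.702)² = 89.5855919266²
eq2: (x + 18.459)² + (y − 23.023)² = 58.6610149210²
eq3: (x + 40.691)² + (y − 0.214)² = 83.0844718753²
eq3−eq2, eq3−eq1 (x²,y² cancel):
  44.464·x + 45.618·y = 2676.904728
  10.680·x − 57.832·y = -704.854086
det = 44.464·-57.832 − 45.618·10.680 = -3058.642288
x = (2676.904728·-57.832 − 45.618·-704.854086) / -3058.642288 = 40.101689
y = (44.464·-704.854086 − 2676.904728·10.680) / -3058.642288 = 19.593653
|P − Q| = √((40.101689 − -16.609)² + (19.593653 − 0.022)²) = 59.992931

59.993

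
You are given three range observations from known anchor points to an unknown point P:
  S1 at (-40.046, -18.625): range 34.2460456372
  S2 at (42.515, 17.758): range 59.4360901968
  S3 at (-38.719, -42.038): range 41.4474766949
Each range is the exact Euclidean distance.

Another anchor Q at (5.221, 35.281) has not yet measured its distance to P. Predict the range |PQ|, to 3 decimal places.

53.235

eq1: (x + 40.046)² + (y + 18.625)² = 34.2460456372²
eq2: (x − 42.515)² + (y − 17.758)² = 59.4360901968²
eq3: (x + 38.719)² + (y + 42.038)² = 41.4474766949²
eq2−eq1, eq2−eq3 (x²,y² cancel):
  -165.122·x − 72.766·y = 2187.558128
  -162.468·x − 119.592·y = 2958.238110
det = -165.122·-119.592 − -72.766·-162.468 = 7925.123736
x = (2187.558128·-119.592 − -72.766·2958.238110) / 7925.123736 = -5.849158
y = (-165.122·2958.238110 − 2187.558128·-162.468) / 7925.123736 = -16.789895
|P − Q| = √((-5.849158 − 5.221)² + (-16.789895 − 35.281)²) = 53.234637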